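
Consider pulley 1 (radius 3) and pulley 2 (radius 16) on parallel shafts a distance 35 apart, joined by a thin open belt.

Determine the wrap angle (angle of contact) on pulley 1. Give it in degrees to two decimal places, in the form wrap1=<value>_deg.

open belt: β = asin((r2−r1)/C) = asin(13/35) = 21.8037°
wrap1 = π − 2β = 136.3925°
wrap2 = π + 2β = 223.6075°

wrap1=136.39_deg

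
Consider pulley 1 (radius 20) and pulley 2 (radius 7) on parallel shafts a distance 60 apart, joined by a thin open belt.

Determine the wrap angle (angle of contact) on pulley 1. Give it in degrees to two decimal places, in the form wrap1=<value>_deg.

wrap1=205.03_deg

open belt: β = asin((r2−r1)/C) = asin(-13/60) = -12.5133°
wrap1 = π − 2β = 205.0267°
wrap2 = π + 2β = 154.9733°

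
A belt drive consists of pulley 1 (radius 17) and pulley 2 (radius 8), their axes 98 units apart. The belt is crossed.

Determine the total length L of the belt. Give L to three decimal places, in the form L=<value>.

crossed belt: β = asin((r1+r2)/C) = asin(25/98) = 14.7796°
wrap1 = wrap2 = π + 2β = 209.5593°
tangent length = C·cosβ = 94.7576
L = (r1+r2)·wrap + 2·C·cosβ = 25·3.6575 + 2·94.7576 = 280.9526

L=280.953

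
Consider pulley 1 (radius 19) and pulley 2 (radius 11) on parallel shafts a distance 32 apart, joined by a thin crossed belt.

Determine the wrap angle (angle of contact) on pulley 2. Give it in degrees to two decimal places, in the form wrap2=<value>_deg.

crossed belt: β = asin((r1+r2)/C) = asin(30/32) = 69.6359°
wrap1 = wrap2 = π + 2β = 319.2717°

wrap2=319.27_deg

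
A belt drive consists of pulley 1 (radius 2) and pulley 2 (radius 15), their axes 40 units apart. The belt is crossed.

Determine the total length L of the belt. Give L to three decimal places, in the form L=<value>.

L=140.747

crossed belt: β = asin((r1+r2)/C) = asin(17/40) = 25.1507°
wrap1 = wrap2 = π + 2β = 230.3013°
tangent length = C·cosβ = 36.2077
L = (r1+r2)·wrap + 2·C·cosβ = 17·4.0195 + 2·36.2077 = 140.7472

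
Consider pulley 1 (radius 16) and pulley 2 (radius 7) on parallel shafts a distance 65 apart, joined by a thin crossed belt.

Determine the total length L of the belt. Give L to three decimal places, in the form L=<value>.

crossed belt: β = asin((r1+r2)/C) = asin(23/65) = 20.7227°
wrap1 = wrap2 = π + 2β = 221.4455°
tangent length = C·cosβ = 60.7947
L = (r1+r2)·wrap + 2·C·cosβ = 23·3.8650 + 2·60.7947 = 210.4834

L=210.483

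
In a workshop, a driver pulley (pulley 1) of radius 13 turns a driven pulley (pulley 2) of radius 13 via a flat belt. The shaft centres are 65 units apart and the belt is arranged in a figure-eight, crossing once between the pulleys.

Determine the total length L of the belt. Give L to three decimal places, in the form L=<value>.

crossed belt: β = asin((r1+r2)/C) = asin(26/65) = 23.5782°
wrap1 = wrap2 = π + 2β = 227.1564°
tangent length = C·cosβ = 59.5735
L = (r1+r2)·wrap + 2·C·cosβ = 26·3.9646 + 2·59.5735 = 222.2273

L=222.227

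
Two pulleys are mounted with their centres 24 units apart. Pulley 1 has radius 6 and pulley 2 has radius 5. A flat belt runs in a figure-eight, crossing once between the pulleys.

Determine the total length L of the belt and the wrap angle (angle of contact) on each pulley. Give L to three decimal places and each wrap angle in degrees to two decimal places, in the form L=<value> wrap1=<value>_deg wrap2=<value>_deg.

L=87.694 wrap1=234.56_deg wrap2=234.56_deg

crossed belt: β = asin((r1+r2)/C) = asin(11/24) = 27.2796°
wrap1 = wrap2 = π + 2β = 234.5592°
tangent length = C·cosβ = 21.3307
L = (r1+r2)·wrap + 2·C·cosβ = 11·4.0938 + 2·21.3307 = 87.6936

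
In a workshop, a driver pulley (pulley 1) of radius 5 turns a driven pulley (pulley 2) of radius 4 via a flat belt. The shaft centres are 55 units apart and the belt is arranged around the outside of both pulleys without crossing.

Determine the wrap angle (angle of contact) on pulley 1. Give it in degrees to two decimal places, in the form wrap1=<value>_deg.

wrap1=182.08_deg

open belt: β = asin((r2−r1)/C) = asin(-1/55) = -1.0418°
wrap1 = π − 2β = 182.0836°
wrap2 = π + 2β = 177.9164°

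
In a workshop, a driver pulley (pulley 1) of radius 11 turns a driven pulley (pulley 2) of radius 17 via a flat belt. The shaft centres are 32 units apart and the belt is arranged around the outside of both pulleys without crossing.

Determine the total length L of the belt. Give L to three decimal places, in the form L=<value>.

L=153.093

open belt: β = asin((r2−r1)/C) = asin(6/32) = 10.8069°
wrap1 = π − 2β = 158.3862°
wrap2 = π + 2β = 201.6138°
tangent length = C·cosβ = 31.4325
L = r1·wrap1 + r2·wrap2 + 2·C·cosβ = 11·2.7644 + 17·3.5188 + 2·31.4325 = 153.0929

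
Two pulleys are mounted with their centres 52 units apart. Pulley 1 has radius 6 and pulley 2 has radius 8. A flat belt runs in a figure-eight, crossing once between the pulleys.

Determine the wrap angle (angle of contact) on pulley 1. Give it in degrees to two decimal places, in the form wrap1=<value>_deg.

crossed belt: β = asin((r1+r2)/C) = asin(14/52) = 15.6185°
wrap1 = wrap2 = π + 2β = 211.2370°

wrap1=211.24_deg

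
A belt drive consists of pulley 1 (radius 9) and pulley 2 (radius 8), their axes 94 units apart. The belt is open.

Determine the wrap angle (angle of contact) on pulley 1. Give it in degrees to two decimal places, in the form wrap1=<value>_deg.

open belt: β = asin((r2−r1)/C) = asin(-1/94) = -0.6095°
wrap1 = π − 2β = 181.2191°
wrap2 = π + 2β = 178.7809°

wrap1=181.22_deg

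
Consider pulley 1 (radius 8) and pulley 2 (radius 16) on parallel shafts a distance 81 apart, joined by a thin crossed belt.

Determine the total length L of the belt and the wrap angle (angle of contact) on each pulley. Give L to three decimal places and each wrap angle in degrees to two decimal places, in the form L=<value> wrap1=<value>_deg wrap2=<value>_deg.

crossed belt: β = asin((r1+r2)/C) = asin(24/81) = 17.2353°
wrap1 = wrap2 = π + 2β = 214.4706°
tangent length = C·cosβ = 77.3628
L = (r1+r2)·wrap + 2·C·cosβ = 24·3.7432 + 2·77.3628 = 244.5628

L=244.563 wrap1=214.47_deg wrap2=214.47_deg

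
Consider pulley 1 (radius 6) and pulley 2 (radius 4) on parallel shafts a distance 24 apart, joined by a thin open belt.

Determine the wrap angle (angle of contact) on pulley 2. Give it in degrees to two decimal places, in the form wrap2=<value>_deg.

open belt: β = asin((r2−r1)/C) = asin(-2/24) = -4.7802°
wrap1 = π − 2β = 189.5604°
wrap2 = π + 2β = 170.4396°

wrap2=170.44_deg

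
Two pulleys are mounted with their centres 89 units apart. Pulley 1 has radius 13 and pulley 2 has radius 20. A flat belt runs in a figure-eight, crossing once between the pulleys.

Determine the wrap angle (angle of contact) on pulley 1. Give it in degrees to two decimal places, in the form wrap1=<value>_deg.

crossed belt: β = asin((r1+r2)/C) = asin(33/89) = 21.7641°
wrap1 = wrap2 = π + 2β = 223.5283°

wrap1=223.53_deg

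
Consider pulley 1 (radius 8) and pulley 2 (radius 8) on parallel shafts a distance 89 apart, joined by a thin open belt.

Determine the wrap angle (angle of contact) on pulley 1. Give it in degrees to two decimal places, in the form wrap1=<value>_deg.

wrap1=180.00_deg

open belt: β = asin((r2−r1)/C) = asin(0/89) = 0.0000°
wrap1 = π − 2β = 180.0000°
wrap2 = π + 2β = 180.0000°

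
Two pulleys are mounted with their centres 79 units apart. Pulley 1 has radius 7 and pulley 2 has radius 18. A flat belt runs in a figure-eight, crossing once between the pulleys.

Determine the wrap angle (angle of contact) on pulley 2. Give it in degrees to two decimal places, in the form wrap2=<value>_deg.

wrap2=216.90_deg

crossed belt: β = asin((r1+r2)/C) = asin(25/79) = 18.4487°
wrap1 = wrap2 = π + 2β = 216.8974°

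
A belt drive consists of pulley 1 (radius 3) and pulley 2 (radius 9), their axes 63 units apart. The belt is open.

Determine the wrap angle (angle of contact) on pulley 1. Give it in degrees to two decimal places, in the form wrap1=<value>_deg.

wrap1=169.07_deg

open belt: β = asin((r2−r1)/C) = asin(6/63) = 5.4650°
wrap1 = π − 2β = 169.0700°
wrap2 = π + 2β = 190.9300°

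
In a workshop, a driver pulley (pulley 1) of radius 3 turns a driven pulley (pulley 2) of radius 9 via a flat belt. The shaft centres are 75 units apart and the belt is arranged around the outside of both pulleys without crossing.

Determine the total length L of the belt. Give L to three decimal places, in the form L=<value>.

open belt: β = asin((r2−r1)/C) = asin(6/75) = 4.5886°
wrap1 = π − 2β = 170.8229°
wrap2 = π + 2β = 189.1771°
tangent length = C·cosβ = 74.7596
L = r1·wrap1 + r2·wrap2 + 2·C·cosβ = 3·2.9814 + 9·3.3018 + 2·74.7596 = 188.1794

L=188.179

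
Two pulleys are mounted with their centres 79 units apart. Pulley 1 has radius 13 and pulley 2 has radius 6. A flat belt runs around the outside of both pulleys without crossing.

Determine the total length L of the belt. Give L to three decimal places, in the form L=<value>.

L=218.311

open belt: β = asin((r2−r1)/C) = asin(-7/79) = -5.0835°
wrap1 = π − 2β = 190.1670°
wrap2 = π + 2β = 169.8330°
tangent length = C·cosβ = 78.6893
L = r1·wrap1 + r2·wrap2 + 2·C·cosβ = 13·3.3190 + 6·2.9641 + 2·78.6893 = 218.3109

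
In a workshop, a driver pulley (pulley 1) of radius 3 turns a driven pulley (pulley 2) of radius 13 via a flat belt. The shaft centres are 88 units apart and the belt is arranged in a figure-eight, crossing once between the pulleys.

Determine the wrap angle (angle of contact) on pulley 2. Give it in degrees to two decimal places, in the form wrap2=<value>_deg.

wrap2=200.95_deg

crossed belt: β = asin((r1+r2)/C) = asin(16/88) = 10.4757°
wrap1 = wrap2 = π + 2β = 200.9514°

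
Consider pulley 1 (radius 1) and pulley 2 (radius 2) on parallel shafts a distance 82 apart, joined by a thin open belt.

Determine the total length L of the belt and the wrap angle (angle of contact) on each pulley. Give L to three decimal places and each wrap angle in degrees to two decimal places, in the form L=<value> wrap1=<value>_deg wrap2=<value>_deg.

L=173.437 wrap1=178.60_deg wrap2=181.40_deg

open belt: β = asin((r2−r1)/C) = asin(1/82) = 0.6987°
wrap1 = π − 2β = 178.6025°
wrap2 = π + 2β = 181.3975°
tangent length = C·cosβ = 81.9939
L = r1·wrap1 + r2·wrap2 + 2·C·cosβ = 1·3.1172 + 2·3.1660 + 2·81.9939 = 173.4370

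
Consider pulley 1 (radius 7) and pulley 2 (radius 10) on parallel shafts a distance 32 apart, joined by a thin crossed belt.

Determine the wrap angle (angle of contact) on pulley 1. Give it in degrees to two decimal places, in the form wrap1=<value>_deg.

wrap1=244.18_deg

crossed belt: β = asin((r1+r2)/C) = asin(17/32) = 32.0900°
wrap1 = wrap2 = π + 2β = 244.1799°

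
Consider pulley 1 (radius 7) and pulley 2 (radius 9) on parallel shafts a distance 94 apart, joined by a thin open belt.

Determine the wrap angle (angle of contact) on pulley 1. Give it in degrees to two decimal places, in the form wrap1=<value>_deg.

open belt: β = asin((r2−r1)/C) = asin(2/94) = 1.2192°
wrap1 = π − 2β = 177.5617°
wrap2 = π + 2β = 182.4383°

wrap1=177.56_deg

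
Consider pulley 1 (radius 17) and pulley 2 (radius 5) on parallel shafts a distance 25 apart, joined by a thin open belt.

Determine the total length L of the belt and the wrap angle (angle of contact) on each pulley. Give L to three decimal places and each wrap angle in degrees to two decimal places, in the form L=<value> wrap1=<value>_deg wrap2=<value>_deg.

L=124.994 wrap1=237.37_deg wrap2=122.63_deg

open belt: β = asin((r2−r1)/C) = asin(-12/25) = -28.6854°
wrap1 = π − 2β = 237.3708°
wrap2 = π + 2β = 122.6292°
tangent length = C·cosβ = 21.9317
L = r1·wrap1 + r2·wrap2 + 2·C·cosβ = 17·4.1429 + 5·2.1403 + 2·21.9317 = 124.9942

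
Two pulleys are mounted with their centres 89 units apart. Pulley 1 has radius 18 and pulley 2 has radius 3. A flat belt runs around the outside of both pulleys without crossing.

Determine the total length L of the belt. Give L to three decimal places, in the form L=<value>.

open belt: β = asin((r2−r1)/C) = asin(-15/89) = -9.7029°
wrap1 = π − 2β = 199.4058°
wrap2 = π + 2β = 160.5942°
tangent length = C·cosβ = 87.7268
L = r1·wrap1 + r2·wrap2 + 2·C·cosβ = 18·3.4803 + 3·2.8029 + 2·87.7268 = 246.5076

L=246.508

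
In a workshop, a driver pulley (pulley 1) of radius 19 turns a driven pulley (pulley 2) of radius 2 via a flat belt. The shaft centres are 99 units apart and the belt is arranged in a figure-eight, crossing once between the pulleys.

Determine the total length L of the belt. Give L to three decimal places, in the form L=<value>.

L=268.445

crossed belt: β = asin((r1+r2)/C) = asin(21/99) = 12.2467°
wrap1 = wrap2 = π + 2β = 204.4934°
tangent length = C·cosβ = 96.7471
L = (r1+r2)·wrap + 2·C·cosβ = 21·3.5691 + 2·96.7471 = 268.4449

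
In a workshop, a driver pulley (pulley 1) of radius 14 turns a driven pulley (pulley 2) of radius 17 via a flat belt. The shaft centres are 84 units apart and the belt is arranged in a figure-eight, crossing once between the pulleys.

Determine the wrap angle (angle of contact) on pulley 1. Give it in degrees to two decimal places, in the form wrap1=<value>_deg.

wrap1=223.31_deg

crossed belt: β = asin((r1+r2)/C) = asin(31/84) = 21.6569°
wrap1 = wrap2 = π + 2β = 223.3138°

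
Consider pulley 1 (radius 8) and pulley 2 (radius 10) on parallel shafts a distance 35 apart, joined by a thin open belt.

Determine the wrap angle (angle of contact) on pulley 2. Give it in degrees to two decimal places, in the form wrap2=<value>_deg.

open belt: β = asin((r2−r1)/C) = asin(2/35) = 3.2758°
wrap1 = π − 2β = 173.4483°
wrap2 = π + 2β = 186.5517°

wrap2=186.55_deg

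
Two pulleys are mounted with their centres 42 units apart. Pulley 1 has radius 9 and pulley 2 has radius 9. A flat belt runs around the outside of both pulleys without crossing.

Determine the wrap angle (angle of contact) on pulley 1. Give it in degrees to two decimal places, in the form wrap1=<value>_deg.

open belt: β = asin((r2−r1)/C) = asin(0/42) = 0.0000°
wrap1 = π − 2β = 180.0000°
wrap2 = π + 2β = 180.0000°

wrap1=180.00_deg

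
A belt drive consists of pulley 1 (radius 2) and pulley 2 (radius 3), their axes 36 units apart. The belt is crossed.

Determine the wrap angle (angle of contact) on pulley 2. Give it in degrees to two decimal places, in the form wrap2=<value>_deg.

crossed belt: β = asin((r1+r2)/C) = asin(5/36) = 7.9836°
wrap1 = wrap2 = π + 2β = 195.9671°

wrap2=195.97_deg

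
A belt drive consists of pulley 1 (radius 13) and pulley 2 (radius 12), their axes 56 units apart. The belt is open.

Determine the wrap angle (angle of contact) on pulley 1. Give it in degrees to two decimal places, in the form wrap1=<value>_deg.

wrap1=182.05_deg

open belt: β = asin((r2−r1)/C) = asin(-1/56) = -1.0232°
wrap1 = π − 2β = 182.0464°
wrap2 = π + 2β = 177.9536°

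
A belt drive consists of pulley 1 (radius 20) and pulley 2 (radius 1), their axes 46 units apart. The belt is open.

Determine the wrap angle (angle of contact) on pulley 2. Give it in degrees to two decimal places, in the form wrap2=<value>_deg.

open belt: β = asin((r2−r1)/C) = asin(-19/46) = -24.3962°
wrap1 = π − 2β = 228.7923°
wrap2 = π + 2β = 131.2077°

wrap2=131.21_deg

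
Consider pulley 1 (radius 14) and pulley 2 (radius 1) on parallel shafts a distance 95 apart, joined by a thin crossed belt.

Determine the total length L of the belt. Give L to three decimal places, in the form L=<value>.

crossed belt: β = asin((r1+r2)/C) = asin(15/95) = 9.0847°
wrap1 = wrap2 = π + 2β = 198.1694°
tangent length = C·cosβ = 93.8083
L = (r1+r2)·wrap + 2·C·cosβ = 15·3.4587 + 2·93.8083 = 239.4973

L=239.497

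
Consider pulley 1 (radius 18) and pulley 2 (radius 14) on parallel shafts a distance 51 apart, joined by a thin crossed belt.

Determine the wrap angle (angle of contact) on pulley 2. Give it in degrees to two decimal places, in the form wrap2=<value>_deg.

crossed belt: β = asin((r1+r2)/C) = asin(32/51) = 38.8623°
wrap1 = wrap2 = π + 2β = 257.7246°

wrap2=257.72_deg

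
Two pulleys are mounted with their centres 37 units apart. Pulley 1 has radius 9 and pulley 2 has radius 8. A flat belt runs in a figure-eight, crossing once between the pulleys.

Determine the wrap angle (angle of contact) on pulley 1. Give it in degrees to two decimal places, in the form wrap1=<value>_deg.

wrap1=234.70_deg

crossed belt: β = asin((r1+r2)/C) = asin(17/37) = 27.3522°
wrap1 = wrap2 = π + 2β = 234.7045°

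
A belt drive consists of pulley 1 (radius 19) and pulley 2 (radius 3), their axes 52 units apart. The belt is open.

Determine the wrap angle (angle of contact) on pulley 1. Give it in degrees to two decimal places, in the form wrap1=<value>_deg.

open belt: β = asin((r2−r1)/C) = asin(-16/52) = -17.9202°
wrap1 = π − 2β = 215.8404°
wrap2 = π + 2β = 144.1596°

wrap1=215.84_deg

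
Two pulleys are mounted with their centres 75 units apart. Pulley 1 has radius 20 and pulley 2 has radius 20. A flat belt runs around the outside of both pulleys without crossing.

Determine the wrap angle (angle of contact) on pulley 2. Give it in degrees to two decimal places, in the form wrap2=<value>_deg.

wrap2=180.00_deg

open belt: β = asin((r2−r1)/C) = asin(0/75) = 0.0000°
wrap1 = π − 2β = 180.0000°
wrap2 = π + 2β = 180.0000°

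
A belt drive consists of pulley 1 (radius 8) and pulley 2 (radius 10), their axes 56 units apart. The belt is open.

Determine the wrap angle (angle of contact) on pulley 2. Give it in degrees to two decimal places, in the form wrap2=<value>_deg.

wrap2=184.09_deg

open belt: β = asin((r2−r1)/C) = asin(2/56) = 2.0467°
wrap1 = π − 2β = 175.9066°
wrap2 = π + 2β = 184.0934°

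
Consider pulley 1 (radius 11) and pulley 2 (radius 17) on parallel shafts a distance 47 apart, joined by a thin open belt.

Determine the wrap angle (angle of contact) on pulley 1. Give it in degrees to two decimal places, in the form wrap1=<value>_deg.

open belt: β = asin((r2−r1)/C) = asin(6/47) = 7.3344°
wrap1 = π − 2β = 165.3313°
wrap2 = π + 2β = 194.6687°

wrap1=165.33_deg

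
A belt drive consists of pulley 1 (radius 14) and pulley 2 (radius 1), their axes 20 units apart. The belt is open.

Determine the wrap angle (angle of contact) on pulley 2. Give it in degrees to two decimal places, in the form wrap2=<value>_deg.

wrap2=98.92_deg

open belt: β = asin((r2−r1)/C) = asin(-13/20) = -40.5416°
wrap1 = π − 2β = 261.0832°
wrap2 = π + 2β = 98.9168°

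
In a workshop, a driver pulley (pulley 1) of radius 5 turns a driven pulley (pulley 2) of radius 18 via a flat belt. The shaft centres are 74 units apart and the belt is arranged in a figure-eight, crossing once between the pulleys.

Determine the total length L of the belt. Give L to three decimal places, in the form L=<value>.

L=227.465

crossed belt: β = asin((r1+r2)/C) = asin(23/74) = 18.1081°
wrap1 = wrap2 = π + 2β = 216.2162°
tangent length = C·cosβ = 70.3349
L = (r1+r2)·wrap + 2·C·cosβ = 23·3.7737 + 2·70.3349 = 227.4646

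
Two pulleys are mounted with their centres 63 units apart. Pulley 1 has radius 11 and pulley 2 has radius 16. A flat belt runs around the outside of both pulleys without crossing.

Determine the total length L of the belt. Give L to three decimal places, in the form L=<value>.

open belt: β = asin((r2−r1)/C) = asin(5/63) = 4.5521°
wrap1 = π − 2β = 170.8959°
wrap2 = π + 2β = 189.1041°
tangent length = C·cosβ = 62.8013
L = r1·wrap1 + r2·wrap2 + 2·C·cosβ = 11·2.9827 + 16·3.3005 + 2·62.8013 = 211.2200

L=211.220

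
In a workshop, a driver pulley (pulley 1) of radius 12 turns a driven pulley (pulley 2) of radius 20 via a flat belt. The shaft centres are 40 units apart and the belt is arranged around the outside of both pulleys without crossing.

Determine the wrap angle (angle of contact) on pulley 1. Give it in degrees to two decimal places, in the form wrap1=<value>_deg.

open belt: β = asin((r2−r1)/C) = asin(8/40) = 11.5370°
wrap1 = π − 2β = 156.9261°
wrap2 = π + 2β = 203.0739°

wrap1=156.93_deg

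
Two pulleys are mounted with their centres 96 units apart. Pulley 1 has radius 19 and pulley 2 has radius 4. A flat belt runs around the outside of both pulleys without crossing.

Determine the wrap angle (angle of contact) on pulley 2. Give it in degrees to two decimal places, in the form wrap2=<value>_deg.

open belt: β = asin((r2−r1)/C) = asin(-15/96) = -8.9893°
wrap1 = π − 2β = 197.9786°
wrap2 = π + 2β = 162.0214°

wrap2=162.02_deg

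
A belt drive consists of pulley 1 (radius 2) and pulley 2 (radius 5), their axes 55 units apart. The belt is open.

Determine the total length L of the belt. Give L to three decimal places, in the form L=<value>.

L=132.155

open belt: β = asin((r2−r1)/C) = asin(3/55) = 3.1268°
wrap1 = π − 2β = 173.7464°
wrap2 = π + 2β = 186.2536°
tangent length = C·cosβ = 54.9181
L = r1·wrap1 + r2·wrap2 + 2·C·cosβ = 2·3.0324 + 5·3.2507 + 2·54.9181 = 132.1548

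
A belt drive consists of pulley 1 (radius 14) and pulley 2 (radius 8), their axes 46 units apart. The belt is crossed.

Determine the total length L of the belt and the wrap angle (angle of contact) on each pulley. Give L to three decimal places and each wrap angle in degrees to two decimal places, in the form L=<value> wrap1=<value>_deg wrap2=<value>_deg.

crossed belt: β = asin((r1+r2)/C) = asin(22/46) = 28.5719°
wrap1 = wrap2 = π + 2β = 237.1438°
tangent length = C·cosβ = 40.3980
L = (r1+r2)·wrap + 2·C·cosβ = 22·4.1389 + 2·40.3980 = 171.8527

L=171.853 wrap1=237.14_deg wrap2=237.14_deg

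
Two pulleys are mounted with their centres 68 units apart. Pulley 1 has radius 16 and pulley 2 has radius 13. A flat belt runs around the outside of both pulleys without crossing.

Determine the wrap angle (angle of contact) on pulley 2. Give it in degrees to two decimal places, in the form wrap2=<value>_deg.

wrap2=174.94_deg

open belt: β = asin((r2−r1)/C) = asin(-3/68) = -2.5286°
wrap1 = π − 2β = 185.0572°
wrap2 = π + 2β = 174.9428°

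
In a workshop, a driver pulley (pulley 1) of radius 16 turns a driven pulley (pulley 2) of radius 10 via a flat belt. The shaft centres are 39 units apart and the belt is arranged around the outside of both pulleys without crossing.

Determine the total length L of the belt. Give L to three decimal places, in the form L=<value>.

open belt: β = asin((r2−r1)/C) = asin(-6/39) = -8.8499°
wrap1 = π − 2β = 197.6998°
wrap2 = π + 2β = 162.3002°
tangent length = C·cosβ = 38.5357
L = r1·wrap1 + r2·wrap2 + 2·C·cosβ = 16·3.4505 + 10·2.8327 + 2·38.5357 = 160.6063

L=160.606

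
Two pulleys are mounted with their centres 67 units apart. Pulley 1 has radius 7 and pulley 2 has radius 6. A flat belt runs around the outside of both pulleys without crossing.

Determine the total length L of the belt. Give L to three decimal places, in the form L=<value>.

open belt: β = asin((r2−r1)/C) = asin(-1/67) = -0.8552°
wrap1 = π − 2β = 181.7104°
wrap2 = π + 2β = 178.2896°
tangent length = C·cosβ = 66.9925
L = r1·wrap1 + r2·wrap2 + 2·C·cosβ = 7·3.1714 + 6·3.1117 + 2·66.9925 = 174.8556

L=174.856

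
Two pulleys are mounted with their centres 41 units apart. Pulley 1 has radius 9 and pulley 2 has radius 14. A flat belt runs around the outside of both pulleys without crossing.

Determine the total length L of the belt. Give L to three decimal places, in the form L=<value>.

L=154.867

open belt: β = asin((r2−r1)/C) = asin(5/41) = 7.0047°
wrap1 = π − 2β = 165.9905°
wrap2 = π + 2β = 194.0095°
tangent length = C·cosβ = 40.6940
L = r1·wrap1 + r2·wrap2 + 2·C·cosβ = 9·2.8971 + 14·3.3861 + 2·40.6940 = 154.8671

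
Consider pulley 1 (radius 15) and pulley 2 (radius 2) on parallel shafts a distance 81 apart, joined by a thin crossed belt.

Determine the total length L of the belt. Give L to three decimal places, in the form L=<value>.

crossed belt: β = asin((r1+r2)/C) = asin(17/81) = 12.1151°
wrap1 = wrap2 = π + 2β = 204.2302°
tangent length = C·cosβ = 79.1960
L = (r1+r2)·wrap + 2·C·cosβ = 17·3.5645 + 2·79.1960 = 218.9882

L=218.988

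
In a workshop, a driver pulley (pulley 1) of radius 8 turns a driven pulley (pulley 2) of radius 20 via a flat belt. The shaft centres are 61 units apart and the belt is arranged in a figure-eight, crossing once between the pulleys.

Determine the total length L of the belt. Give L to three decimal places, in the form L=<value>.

crossed belt: β = asin((r1+r2)/C) = asin(28/61) = 27.3237°
wrap1 = wrap2 = π + 2β = 234.6473°
tangent length = C·cosβ = 54.1941
L = (r1+r2)·wrap + 2·C·cosβ = 28·4.0954 + 2·54.1941 = 223.0585

L=223.058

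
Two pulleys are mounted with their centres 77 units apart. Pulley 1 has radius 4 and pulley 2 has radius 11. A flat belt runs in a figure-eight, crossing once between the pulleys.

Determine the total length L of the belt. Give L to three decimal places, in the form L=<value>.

L=204.055

crossed belt: β = asin((r1+r2)/C) = asin(15/77) = 11.2333°
wrap1 = wrap2 = π + 2β = 202.4667°
tangent length = C·cosβ = 75.5248
L = (r1+r2)·wrap + 2·C·cosβ = 15·3.5337 + 2·75.5248 = 204.0553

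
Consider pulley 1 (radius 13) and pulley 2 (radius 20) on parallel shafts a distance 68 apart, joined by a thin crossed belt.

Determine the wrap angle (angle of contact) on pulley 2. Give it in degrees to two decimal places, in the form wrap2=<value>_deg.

wrap2=238.06_deg

crossed belt: β = asin((r1+r2)/C) = asin(33/68) = 29.0317°
wrap1 = wrap2 = π + 2β = 238.0635°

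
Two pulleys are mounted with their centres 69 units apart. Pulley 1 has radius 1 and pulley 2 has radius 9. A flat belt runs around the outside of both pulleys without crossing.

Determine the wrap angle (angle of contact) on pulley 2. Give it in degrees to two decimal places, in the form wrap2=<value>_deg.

wrap2=193.32_deg

open belt: β = asin((r2−r1)/C) = asin(8/69) = 6.6580°
wrap1 = π − 2β = 166.6841°
wrap2 = π + 2β = 193.3159°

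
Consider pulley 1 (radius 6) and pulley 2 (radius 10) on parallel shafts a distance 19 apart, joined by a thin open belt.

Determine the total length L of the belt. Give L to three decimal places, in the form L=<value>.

L=89.111

open belt: β = asin((r2−r1)/C) = asin(4/19) = 12.1532°
wrap1 = π − 2β = 155.6936°
wrap2 = π + 2β = 204.3064°
tangent length = C·cosβ = 18.5742
L = r1·wrap1 + r2·wrap2 + 2·C·cosβ = 6·2.7174 + 10·3.5658 + 2·18.5742 = 89.1107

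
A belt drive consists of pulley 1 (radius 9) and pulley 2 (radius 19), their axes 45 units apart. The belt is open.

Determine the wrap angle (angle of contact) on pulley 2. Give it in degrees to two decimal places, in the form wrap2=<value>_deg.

wrap2=205.68_deg

open belt: β = asin((r2−r1)/C) = asin(10/45) = 12.8396°
wrap1 = π − 2β = 154.3208°
wrap2 = π + 2β = 205.6792°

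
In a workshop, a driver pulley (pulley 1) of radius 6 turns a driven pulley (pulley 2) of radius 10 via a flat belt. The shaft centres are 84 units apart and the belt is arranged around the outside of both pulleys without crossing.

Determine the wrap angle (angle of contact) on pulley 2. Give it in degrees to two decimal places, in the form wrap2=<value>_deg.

wrap2=185.46_deg

open belt: β = asin((r2−r1)/C) = asin(4/84) = 2.7294°
wrap1 = π − 2β = 174.5412°
wrap2 = π + 2β = 185.4588°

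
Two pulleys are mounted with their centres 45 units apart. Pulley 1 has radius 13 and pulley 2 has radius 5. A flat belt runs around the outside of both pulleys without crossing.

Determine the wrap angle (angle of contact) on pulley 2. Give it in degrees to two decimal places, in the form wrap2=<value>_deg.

open belt: β = asin((r2−r1)/C) = asin(-8/45) = -10.2403°
wrap1 = π − 2β = 200.4807°
wrap2 = π + 2β = 159.5193°

wrap2=159.52_deg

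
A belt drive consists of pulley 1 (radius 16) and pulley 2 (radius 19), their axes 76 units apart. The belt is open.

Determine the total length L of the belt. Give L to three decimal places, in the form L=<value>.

L=262.074

open belt: β = asin((r2−r1)/C) = asin(3/76) = 2.2623°
wrap1 = π − 2β = 175.4755°
wrap2 = π + 2β = 184.5245°
tangent length = C·cosβ = 75.9408
L = r1·wrap1 + r2·wrap2 + 2·C·cosβ = 16·3.0626 + 19·3.2206 + 2·75.9408 = 262.0742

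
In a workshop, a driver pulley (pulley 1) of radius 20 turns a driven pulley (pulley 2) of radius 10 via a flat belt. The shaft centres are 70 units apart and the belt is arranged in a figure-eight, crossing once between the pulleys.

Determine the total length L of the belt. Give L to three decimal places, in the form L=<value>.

L=247.314

crossed belt: β = asin((r1+r2)/C) = asin(30/70) = 25.3769°
wrap1 = wrap2 = π + 2β = 230.7539°
tangent length = C·cosβ = 63.2456
L = (r1+r2)·wrap + 2·C·cosβ = 30·4.0274 + 2·63.2456 = 247.3135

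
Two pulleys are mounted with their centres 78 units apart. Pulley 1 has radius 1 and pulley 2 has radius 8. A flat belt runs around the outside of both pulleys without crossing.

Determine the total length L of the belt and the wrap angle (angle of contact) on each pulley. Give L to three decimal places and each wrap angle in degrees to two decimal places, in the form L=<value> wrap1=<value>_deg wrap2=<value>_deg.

open belt: β = asin((r2−r1)/C) = asin(7/78) = 5.1489°
wrap1 = π − 2β = 169.7023°
wrap2 = π + 2β = 190.2977°
tangent length = C·cosβ = 77.6853
L = r1·wrap1 + r2·wrap2 + 2·C·cosβ = 1·2.9619 + 8·3.3213 + 2·77.6853 = 184.9030

L=184.903 wrap1=169.70_deg wrap2=190.30_deg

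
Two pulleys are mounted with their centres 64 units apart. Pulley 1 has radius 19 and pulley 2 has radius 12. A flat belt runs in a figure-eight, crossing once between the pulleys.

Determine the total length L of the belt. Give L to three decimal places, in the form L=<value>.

crossed belt: β = asin((r1+r2)/C) = asin(31/64) = 28.9715°
wrap1 = wrap2 = π + 2β = 237.9431°
tangent length = C·cosβ = 55.9911
L = (r1+r2)·wrap + 2·C·cosβ = 31·4.1529 + 2·55.9911 = 240.7217

L=240.722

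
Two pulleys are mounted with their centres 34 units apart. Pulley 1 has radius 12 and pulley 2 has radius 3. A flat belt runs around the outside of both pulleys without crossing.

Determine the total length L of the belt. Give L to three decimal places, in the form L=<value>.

open belt: β = asin((r2−r1)/C) = asin(-9/34) = -15.3495°
wrap1 = π − 2β = 210.6990°
wrap2 = π + 2β = 149.3010°
tangent length = C·cosβ = 32.7872
L = r1·wrap1 + r2·wrap2 + 2·C·cosβ = 12·3.6774 + 3·2.6058 + 2·32.7872 = 117.5205

L=117.520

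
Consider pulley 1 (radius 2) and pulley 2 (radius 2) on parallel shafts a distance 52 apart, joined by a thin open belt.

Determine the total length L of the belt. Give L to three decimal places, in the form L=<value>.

L=116.566

open belt: β = asin((r2−r1)/C) = asin(0/52) = 0.0000°
wrap1 = π − 2β = 180.0000°
wrap2 = π + 2β = 180.0000°
tangent length = C·cosβ = 52.0000
L = r1·wrap1 + r2·wrap2 + 2·C·cosβ = 2·3.1416 + 2·3.1416 + 2·52.0000 = 116.5664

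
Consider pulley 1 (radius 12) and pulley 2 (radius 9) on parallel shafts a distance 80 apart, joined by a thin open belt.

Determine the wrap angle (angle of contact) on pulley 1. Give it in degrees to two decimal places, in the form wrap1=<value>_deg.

wrap1=184.30_deg

open belt: β = asin((r2−r1)/C) = asin(-3/80) = -2.1491°
wrap1 = π − 2β = 184.2982°
wrap2 = π + 2β = 175.7018°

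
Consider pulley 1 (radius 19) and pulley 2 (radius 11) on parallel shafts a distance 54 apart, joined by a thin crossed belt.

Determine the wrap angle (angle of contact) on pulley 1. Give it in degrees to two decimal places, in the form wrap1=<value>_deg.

crossed belt: β = asin((r1+r2)/C) = asin(30/54) = 33.7490°
wrap1 = wrap2 = π + 2β = 247.4980°

wrap1=247.50_deg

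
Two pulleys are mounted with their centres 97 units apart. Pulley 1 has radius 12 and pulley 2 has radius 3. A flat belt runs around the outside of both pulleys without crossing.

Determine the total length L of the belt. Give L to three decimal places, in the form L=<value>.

open belt: β = asin((r2−r1)/C) = asin(-9/97) = -5.3238°
wrap1 = π − 2β = 190.6475°
wrap2 = π + 2β = 169.3525°
tangent length = C·cosβ = 96.5816
L = r1·wrap1 + r2·wrap2 + 2·C·cosβ = 12·3.3274 + 3·2.9558 + 2·96.5816 = 241.9595

L=241.960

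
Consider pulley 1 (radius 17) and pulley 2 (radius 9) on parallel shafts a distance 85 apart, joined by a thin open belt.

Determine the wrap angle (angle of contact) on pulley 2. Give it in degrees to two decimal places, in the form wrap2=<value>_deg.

wrap2=169.20_deg

open belt: β = asin((r2−r1)/C) = asin(-8/85) = -5.4005°
wrap1 = π − 2β = 190.8011°
wrap2 = π + 2β = 169.1989°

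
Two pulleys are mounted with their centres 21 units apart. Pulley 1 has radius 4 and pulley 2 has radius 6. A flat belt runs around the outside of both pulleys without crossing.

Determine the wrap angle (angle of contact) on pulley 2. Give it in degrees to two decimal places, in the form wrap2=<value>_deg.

wrap2=190.93_deg

open belt: β = asin((r2−r1)/C) = asin(2/21) = 5.4650°
wrap1 = π − 2β = 169.0700°
wrap2 = π + 2β = 190.9300°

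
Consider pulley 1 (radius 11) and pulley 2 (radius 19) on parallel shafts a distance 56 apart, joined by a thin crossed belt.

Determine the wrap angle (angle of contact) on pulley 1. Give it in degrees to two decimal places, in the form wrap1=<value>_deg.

crossed belt: β = asin((r1+r2)/C) = asin(30/56) = 32.3924°
wrap1 = wrap2 = π + 2β = 244.7847°

wrap1=244.78_deg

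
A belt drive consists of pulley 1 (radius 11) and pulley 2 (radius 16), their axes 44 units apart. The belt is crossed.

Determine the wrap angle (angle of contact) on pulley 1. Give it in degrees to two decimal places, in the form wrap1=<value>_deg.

wrap1=255.71_deg

crossed belt: β = asin((r1+r2)/C) = asin(27/44) = 37.8529°
wrap1 = wrap2 = π + 2β = 255.7058°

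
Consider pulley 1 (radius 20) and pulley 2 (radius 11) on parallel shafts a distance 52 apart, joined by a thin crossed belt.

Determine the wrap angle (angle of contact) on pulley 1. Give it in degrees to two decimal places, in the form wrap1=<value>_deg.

crossed belt: β = asin((r1+r2)/C) = asin(31/52) = 36.5949°
wrap1 = wrap2 = π + 2β = 253.1899°

wrap1=253.19_deg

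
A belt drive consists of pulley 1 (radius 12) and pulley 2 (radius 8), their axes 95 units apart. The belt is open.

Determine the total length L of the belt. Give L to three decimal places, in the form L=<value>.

open belt: β = asin((r2−r1)/C) = asin(-4/95) = -2.4132°
wrap1 = π − 2β = 184.8263°
wrap2 = π + 2β = 175.1737°
tangent length = C·cosβ = 94.9158
L = r1·wrap1 + r2·wrap2 + 2·C·cosβ = 12·3.2258 + 8·3.0574 + 2·94.9158 = 253.0003

L=253.000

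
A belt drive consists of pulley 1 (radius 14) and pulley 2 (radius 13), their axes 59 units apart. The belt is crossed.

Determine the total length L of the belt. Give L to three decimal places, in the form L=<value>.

crossed belt: β = asin((r1+r2)/C) = asin(27/59) = 27.2341°
wrap1 = wrap2 = π + 2β = 234.4682°
tangent length = C·cosβ = 52.4595
L = (r1+r2)·wrap + 2·C·cosβ = 27·4.0922 + 2·52.4595 = 215.4095

L=215.410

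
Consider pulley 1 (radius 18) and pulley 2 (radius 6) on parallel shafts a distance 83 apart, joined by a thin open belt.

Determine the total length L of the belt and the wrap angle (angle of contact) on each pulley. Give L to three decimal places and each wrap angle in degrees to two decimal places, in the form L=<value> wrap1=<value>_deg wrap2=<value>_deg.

L=243.136 wrap1=196.63_deg wrap2=163.37_deg

open belt: β = asin((r2−r1)/C) = asin(-12/83) = -8.3129°
wrap1 = π − 2β = 196.6257°
wrap2 = π + 2β = 163.3743°
tangent length = C·cosβ = 82.1279
L = r1·wrap1 + r2·wrap2 + 2·C·cosβ = 18·3.4318 + 6·2.8514 + 2·82.1279 = 243.1362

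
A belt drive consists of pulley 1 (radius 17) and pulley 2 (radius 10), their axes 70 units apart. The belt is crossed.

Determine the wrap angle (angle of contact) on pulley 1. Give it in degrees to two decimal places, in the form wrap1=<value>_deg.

crossed belt: β = asin((r1+r2)/C) = asin(27/70) = 22.6881°
wrap1 = wrap2 = π + 2β = 225.3762°

wrap1=225.38_deg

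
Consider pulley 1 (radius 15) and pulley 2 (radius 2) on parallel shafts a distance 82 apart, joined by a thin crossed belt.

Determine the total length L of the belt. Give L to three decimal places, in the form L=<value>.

L=220.944

crossed belt: β = asin((r1+r2)/C) = asin(17/82) = 11.9652°
wrap1 = wrap2 = π + 2β = 203.9303°
tangent length = C·cosβ = 80.2185
L = (r1+r2)·wrap + 2·C·cosβ = 17·3.5593 + 2·80.2185 = 220.9443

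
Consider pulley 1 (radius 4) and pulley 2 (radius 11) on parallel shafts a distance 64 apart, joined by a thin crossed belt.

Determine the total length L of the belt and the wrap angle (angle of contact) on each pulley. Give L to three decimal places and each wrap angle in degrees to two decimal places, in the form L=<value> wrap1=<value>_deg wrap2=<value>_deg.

crossed belt: β = asin((r1+r2)/C) = asin(15/64) = 13.5548°
wrap1 = wrap2 = π + 2β = 207.1096°
tangent length = C·cosβ = 62.2174
L = (r1+r2)·wrap + 2·C·cosβ = 15·3.6147 + 2·62.2174 = 178.6559

L=178.656 wrap1=207.11_deg wrap2=207.11_deg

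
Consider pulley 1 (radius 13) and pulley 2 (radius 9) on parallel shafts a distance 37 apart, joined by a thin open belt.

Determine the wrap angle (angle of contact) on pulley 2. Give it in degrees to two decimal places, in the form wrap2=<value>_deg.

open belt: β = asin((r2−r1)/C) = asin(-4/37) = -6.2063°
wrap1 = π − 2β = 192.4125°
wrap2 = π + 2β = 167.5875°

wrap2=167.59_deg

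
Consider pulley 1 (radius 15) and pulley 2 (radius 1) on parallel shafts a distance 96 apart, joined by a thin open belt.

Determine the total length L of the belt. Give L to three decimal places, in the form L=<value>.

L=244.311

open belt: β = asin((r2−r1)/C) = asin(-14/96) = -8.3855°
wrap1 = π − 2β = 196.7711°
wrap2 = π + 2β = 163.2289°
tangent length = C·cosβ = 94.9737
L = r1·wrap1 + r2·wrap2 + 2·C·cosβ = 15·3.4343 + 1·2.8489 + 2·94.9737 = 244.3108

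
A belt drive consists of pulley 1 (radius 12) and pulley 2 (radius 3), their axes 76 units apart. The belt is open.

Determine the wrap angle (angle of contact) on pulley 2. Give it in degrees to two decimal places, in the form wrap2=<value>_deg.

open belt: β = asin((r2−r1)/C) = asin(-9/76) = -6.8010°
wrap1 = π − 2β = 193.6020°
wrap2 = π + 2β = 166.3980°

wrap2=166.40_deg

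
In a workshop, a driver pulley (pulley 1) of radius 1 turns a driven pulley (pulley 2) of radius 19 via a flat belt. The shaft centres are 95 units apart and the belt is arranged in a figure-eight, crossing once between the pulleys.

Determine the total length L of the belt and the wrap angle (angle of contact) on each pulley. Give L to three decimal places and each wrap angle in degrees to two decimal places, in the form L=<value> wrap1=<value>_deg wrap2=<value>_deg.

crossed belt: β = asin((r1+r2)/C) = asin(20/95) = 12.1532°
wrap1 = wrap2 = π + 2β = 204.3064°
tangent length = C·cosβ = 92.8709
L = (r1+r2)·wrap + 2·C·cosβ = 20·3.5658 + 2·92.8709 = 257.0581

L=257.058 wrap1=204.31_deg wrap2=204.31_deg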